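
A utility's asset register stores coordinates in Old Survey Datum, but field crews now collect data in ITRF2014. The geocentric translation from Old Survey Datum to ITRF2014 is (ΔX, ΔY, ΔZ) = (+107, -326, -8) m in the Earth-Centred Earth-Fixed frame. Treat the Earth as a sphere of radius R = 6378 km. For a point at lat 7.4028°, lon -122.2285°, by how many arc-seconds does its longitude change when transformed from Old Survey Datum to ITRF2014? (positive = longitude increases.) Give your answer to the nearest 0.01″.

Δλ = 8.62″

sin φ = 0.128844, cos φ = 0.991665, sin λ = -0.845928, cos λ = -0.533297.
East component: ΔE = −sin λ·ΔX + cos λ·ΔY = −(-0.845928)(107) + (-0.533297)(-326) = 264.37 m.
1° of latitude spans πR/180 = 111317 m; at latitude φ, 1° of longitude spans that × cos φ = 110389.3 m, so Δλ = 264.37 / 110389.3 × 3600 = 8.622″.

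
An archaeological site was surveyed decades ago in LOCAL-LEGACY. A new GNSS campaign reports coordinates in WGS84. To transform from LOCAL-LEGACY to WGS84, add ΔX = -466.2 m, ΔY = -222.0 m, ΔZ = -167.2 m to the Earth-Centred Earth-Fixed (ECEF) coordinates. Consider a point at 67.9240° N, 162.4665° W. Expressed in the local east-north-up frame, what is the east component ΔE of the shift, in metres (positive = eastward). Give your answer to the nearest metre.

ΔE = 71 m

At φ = 67.9240°, λ = -162.4665°: sin φ = 0.926686, cos φ = 0.375836, sin λ = -0.301263, cos λ = -0.953541.
ΔE = −sin λ·ΔX + cos λ·ΔY = −(-0.301263)·(-466.2) + (-0.953541)·(-222.0) = 71.24 m.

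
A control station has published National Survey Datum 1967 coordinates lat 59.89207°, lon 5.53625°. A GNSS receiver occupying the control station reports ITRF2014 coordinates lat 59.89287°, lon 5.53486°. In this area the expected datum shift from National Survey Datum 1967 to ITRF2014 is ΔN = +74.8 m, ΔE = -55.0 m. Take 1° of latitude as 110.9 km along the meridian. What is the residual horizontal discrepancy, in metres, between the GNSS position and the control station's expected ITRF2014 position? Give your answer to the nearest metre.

26 m

Observed coordinate differences: Δφ = +0.00080°, Δλ = -0.00139°.
Converting to metres (1° lat = 110900 m, cos φ = 0.501630): observed ΔN = 88.7 m, observed ΔE = -77.3 m.
Subtracting the expected shift leaves a residual of 88.7 − (74.8) = 13.9 m north and -77.3 − (-55.0) = -22.3 m east.
Residual distance = √(13.9² + (-22.3)²) = 26.3 m.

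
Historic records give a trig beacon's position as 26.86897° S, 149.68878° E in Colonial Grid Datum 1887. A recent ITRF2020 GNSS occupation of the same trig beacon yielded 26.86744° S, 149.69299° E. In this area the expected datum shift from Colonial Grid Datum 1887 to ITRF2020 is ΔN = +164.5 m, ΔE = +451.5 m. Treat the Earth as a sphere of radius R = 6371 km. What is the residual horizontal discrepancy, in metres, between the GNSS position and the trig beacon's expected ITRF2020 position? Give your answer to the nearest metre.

34 m

Observed coordinate differences: Δφ = +0.00153°, Δλ = +0.00421°.
Converting to metres (1° lat = 111195 m, cos φ = 0.892042): observed ΔN = 170.1 m, observed ΔE = 417.6 m.
Subtracting the expected shift leaves a residual of 170.1 − (164.5) = 5.6 m north and 417.6 − (451.5) = -33.9 m east.
Residual distance = √(5.6² + (-33.9)²) = 34.4 m.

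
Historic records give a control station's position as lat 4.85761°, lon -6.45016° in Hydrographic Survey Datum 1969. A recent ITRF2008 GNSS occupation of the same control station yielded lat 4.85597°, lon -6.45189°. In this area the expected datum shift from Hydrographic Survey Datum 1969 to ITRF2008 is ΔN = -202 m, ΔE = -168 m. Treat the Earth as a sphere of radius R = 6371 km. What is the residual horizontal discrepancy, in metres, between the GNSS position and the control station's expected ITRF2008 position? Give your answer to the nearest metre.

Observed coordinate differences: Δφ = -0.00164°, Δλ = -0.00173°.
Converting to metres (1° lat = 111195 m, cos φ = 0.996408): observed ΔN = -182.4 m, observed ΔE = -191.7 m.
Subtracting the expected shift leaves a residual of -182.4 − (-202) = 19.6 m north and -191.7 − (-168) = -23.7 m east.
Residual distance = √(19.6² + (-23.7)²) = 30.8 m.

31 m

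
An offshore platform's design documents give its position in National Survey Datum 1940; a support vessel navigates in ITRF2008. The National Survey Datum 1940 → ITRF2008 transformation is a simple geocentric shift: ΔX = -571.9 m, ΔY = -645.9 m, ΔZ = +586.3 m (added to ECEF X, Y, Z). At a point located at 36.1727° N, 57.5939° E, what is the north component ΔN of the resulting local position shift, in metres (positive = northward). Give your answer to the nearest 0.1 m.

The local north axis is (−sin φ cos λ, −sin φ sin λ, cos φ), giving ΔN = 180.897 + 321.856 + 473.286 = 976.04 m.

ΔN = 976.0 m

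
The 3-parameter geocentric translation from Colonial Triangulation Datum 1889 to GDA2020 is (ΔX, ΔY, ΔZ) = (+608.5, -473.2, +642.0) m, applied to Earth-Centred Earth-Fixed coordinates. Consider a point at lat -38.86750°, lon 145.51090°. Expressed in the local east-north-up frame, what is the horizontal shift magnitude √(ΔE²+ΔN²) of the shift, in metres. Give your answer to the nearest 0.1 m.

At φ = -38.86750°, λ = 145.51090°: sin φ = -0.627522, cos φ = 0.778599, sin λ = 0.566249, cos λ = -0.824234.
ΔE = −sin λ·ΔX + cos λ·ΔY = −(0.566249)·(608.5) + (-0.824234)·(-473.2) = 45.46 m.
ΔN = −sin φ cos λ·ΔX − sin φ sin λ·ΔY + cos φ·ΔZ = −(-0.627522)(-0.824234)(608.5) − (-0.627522)(0.566249)(-473.2) + (0.778599)(642.0) = 16.99 m.
Horizontal magnitude = √(ΔE² + ΔN²) = √(45.46² + 16.99²) = 48.53 m.

48.5 m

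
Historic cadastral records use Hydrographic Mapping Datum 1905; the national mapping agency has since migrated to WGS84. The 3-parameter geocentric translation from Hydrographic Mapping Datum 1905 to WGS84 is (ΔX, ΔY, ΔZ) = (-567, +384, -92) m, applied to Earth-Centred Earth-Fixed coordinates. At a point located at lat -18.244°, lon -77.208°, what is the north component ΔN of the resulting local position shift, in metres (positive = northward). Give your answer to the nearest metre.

At φ = -18.244°, λ = -77.208°: sin φ = -0.313064, cos φ = 0.949732, sin λ = -0.975180, cos λ = 0.221412.
ΔN = −sin φ cos λ·ΔX − sin φ sin λ·ΔY + cos φ·ΔZ = −(-0.313064)(0.221412)(-567) − (-0.313064)(-0.975180)(384) + (0.949732)(-92) = -243.91 m.

ΔN = -244 m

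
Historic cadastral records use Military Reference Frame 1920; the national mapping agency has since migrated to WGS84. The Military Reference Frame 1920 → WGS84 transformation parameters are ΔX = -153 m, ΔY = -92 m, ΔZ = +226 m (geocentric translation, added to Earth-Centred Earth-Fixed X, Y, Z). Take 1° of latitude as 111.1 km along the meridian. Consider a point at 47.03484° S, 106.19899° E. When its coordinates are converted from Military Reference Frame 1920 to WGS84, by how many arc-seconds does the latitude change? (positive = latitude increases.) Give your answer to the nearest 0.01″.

Δφ = 3.91″

sin φ = -0.731768, cos φ = 0.681554, sin λ = 0.960299, cos λ = -0.278974.
North component: ΔN = −sin φ cos λ·ΔX − sin φ sin λ·ΔY + cos φ·ΔZ = −(-0.731768)(-0.278974)(-153) − (-0.731768)(0.960299)(-92) + (0.681554)(226) = 120.62 m.
1° of latitude spans 111100 m, so Δφ = 120.62 / 111100 × 3600 = 3.908″.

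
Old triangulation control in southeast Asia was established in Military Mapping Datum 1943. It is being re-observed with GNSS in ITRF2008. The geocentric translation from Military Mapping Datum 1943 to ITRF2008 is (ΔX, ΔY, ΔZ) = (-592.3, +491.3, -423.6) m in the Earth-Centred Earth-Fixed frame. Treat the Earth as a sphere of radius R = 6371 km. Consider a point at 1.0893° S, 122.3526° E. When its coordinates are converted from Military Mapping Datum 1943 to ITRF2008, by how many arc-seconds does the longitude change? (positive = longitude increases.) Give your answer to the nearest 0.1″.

Δλ = 7.7″

sin φ = -0.019011, cos φ = 0.999819, sin λ = 0.844771, cos λ = -0.535128.
East component: ΔE = −sin λ·ΔX + cos λ·ΔY = −(0.844771)(-592.3) + (-0.535128)(491.3) = 237.45 m.
1° of latitude spans πR/180 = 111195 m; at latitude φ, 1° of longitude spans that × cos φ = 111174.8 m, so Δλ = 237.45 / 111174.8 × 3600 = 7.689″.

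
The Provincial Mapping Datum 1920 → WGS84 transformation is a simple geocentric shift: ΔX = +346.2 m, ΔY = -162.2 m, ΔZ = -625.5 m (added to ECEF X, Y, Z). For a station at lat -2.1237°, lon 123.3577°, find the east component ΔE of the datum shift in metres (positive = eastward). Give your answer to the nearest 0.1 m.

ΔE = -200.0 m

At φ = -2.1237°, λ = 123.3577°: sin φ = -0.037057, cos φ = 0.999313, sin λ = 0.835254, cos λ = -0.549864.
ΔE = −sin λ·ΔX + cos λ·ΔY = −(0.835254)·(346.2) + (-0.549864)·(-162.2) = -199.98 m.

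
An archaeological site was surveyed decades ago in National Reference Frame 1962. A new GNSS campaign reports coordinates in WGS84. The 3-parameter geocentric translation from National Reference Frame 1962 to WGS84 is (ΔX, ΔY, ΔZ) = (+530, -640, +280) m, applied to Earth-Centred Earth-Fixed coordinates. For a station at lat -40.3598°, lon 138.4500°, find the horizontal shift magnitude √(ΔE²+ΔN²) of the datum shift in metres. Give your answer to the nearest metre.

At φ = -40.3598°, λ = 138.4500°: sin φ = -0.647585, cos φ = 0.761993, sin λ = 0.663273, cos λ = -0.748377.
ΔE = −sin λ·ΔX + cos λ·ΔY = −(0.663273)·(530) + (-0.748377)·(-640) = 127.43 m.
ΔN = −sin φ cos λ·ΔX − sin φ sin λ·ΔY + cos φ·ΔZ = −(-0.647585)(-0.748377)(530) − (-0.647585)(0.663273)(-640) + (0.761993)(280) = -318.40 m.
Horizontal magnitude = √(ΔE² + ΔN²) = √(127.43² + (-318.40)²) = 342.95 m.

343 m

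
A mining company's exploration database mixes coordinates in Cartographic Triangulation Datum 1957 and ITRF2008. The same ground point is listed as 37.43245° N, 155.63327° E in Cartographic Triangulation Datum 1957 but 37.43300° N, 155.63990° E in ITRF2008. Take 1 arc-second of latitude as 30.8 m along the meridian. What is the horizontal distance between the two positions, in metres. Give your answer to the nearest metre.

Δφ = 37.43300° − 37.43245° = +0.00055°; Δλ = 155.63990° − 155.63327° = +0.00663°.
1° of latitude = 3600 × 30.80 = 110880 m.
ΔN = Δφ × 110880 = 61.0 m; ΔE = Δλ × 110880 × cos(37.43245°) = +0.00663 × 110880 × 0.794071 = 583.7 m.
Distance = √(ΔE² + ΔN²) = √(583.7² + 61.0²) = 586.9 m.

587 m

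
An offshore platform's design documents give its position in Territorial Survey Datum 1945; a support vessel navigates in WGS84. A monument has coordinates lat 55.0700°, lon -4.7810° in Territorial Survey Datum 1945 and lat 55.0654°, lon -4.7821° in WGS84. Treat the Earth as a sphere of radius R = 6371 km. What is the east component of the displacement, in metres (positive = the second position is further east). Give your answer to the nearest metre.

ΔE = -70 m

Δφ = 55.0654° − 55.0700° = -0.0046°; Δλ = -4.7821° − -4.7810° = -0.0011°.
1° along a meridian = πR/180 = 111195 m.
ΔN = Δφ × 111195 = -511.5 m; ΔE = Δλ × 111195 × cos(55.0700°) = -0.0011 × 111195 × 0.572575 = -70.0 m.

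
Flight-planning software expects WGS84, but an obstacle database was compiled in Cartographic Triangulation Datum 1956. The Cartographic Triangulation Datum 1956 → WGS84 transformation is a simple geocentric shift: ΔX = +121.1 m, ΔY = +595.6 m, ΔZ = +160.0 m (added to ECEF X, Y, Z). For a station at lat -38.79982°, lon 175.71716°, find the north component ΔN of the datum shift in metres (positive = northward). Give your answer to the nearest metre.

The local north axis is (−sin φ cos λ, −sin φ sin λ, cos φ), giving ΔN = -75.670 + 27.871 + 124.694 = 76.90 m.

ΔN = 77 m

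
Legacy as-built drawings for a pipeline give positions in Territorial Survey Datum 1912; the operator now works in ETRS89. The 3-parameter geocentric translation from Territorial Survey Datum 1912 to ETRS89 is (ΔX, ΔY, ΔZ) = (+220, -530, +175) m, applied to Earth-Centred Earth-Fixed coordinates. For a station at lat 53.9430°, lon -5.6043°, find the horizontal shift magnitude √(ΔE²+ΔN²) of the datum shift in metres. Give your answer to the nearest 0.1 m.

At φ = 53.9430°, λ = -5.6043°: sin φ = 0.808432, cos φ = 0.588590, sin λ = -0.097658, cos λ = 0.995220.
ΔE = −sin λ·ΔX + cos λ·ΔY = −(-0.097658)·(220) + (0.995220)·(-530) = -505.98 m.
ΔN = −sin φ cos λ·ΔX − sin φ sin λ·ΔY + cos φ·ΔZ = −(0.808432)(0.995220)(220) − (0.808432)(-0.097658)(-530) + (0.588590)(175) = -115.84 m.
Horizontal magnitude = √(ΔE² + ΔN²) = √((-505.98)² + (-115.84)²) = 519.07 m.

519.1 m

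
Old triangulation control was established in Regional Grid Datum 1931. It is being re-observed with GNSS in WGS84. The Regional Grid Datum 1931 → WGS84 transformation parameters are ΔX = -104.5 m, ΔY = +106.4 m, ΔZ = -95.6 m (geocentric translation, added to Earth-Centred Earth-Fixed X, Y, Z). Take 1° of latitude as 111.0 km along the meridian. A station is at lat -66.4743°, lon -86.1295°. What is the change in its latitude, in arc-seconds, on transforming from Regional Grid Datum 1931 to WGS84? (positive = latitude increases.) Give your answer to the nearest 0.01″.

Δφ = -4.60″

sin φ = -0.916881, cos φ = 0.399160, sin λ = -0.997719, cos λ = 0.067502.
North component: ΔN = −sin φ cos λ·ΔX − sin φ sin λ·ΔY + cos φ·ΔZ = −(-0.916881)(0.067502)(-104.5) − (-0.916881)(-0.997719)(106.4) + (0.399160)(-95.6) = -141.96 m.
1° of latitude spans 111000 m, so Δφ = -141.96 / 111000 × 3600 = -4.604″.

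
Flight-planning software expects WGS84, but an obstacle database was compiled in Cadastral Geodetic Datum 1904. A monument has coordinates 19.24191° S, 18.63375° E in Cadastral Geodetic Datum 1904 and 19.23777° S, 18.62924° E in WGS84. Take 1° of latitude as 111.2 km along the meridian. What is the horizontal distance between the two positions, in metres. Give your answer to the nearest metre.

660 m

Δφ = -19.23777° − -19.24191° = +0.00414°; Δλ = 18.62924° − 18.63375° = -0.00451°.
ΔN = Δφ × 111200 = 460.4 m; ΔE = Δλ × 111200 × cos(-19.24191°) = -0.00451 × 111200 × 0.944136 = -473.5 m.
Distance = √(ΔE² + ΔN²) = √((-473.5)² + 460.4²) = 660.4 m.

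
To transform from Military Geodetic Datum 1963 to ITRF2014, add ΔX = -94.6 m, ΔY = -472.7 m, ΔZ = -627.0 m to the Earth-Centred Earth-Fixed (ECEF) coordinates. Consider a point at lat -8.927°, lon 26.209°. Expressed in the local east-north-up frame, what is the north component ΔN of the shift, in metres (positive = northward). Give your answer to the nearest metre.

ΔN = -665 m

At φ = -8.927°, λ = 26.209°: sin φ = -0.155176, cos φ = 0.987887, sin λ = 0.441647, cos λ = 0.897189.
ΔN = −sin φ cos λ·ΔX − sin φ sin λ·ΔY + cos φ·ΔZ = −(-0.155176)(0.897189)(-94.6) − (-0.155176)(0.441647)(-472.7) + (0.987887)(-627.0) = -664.97 m.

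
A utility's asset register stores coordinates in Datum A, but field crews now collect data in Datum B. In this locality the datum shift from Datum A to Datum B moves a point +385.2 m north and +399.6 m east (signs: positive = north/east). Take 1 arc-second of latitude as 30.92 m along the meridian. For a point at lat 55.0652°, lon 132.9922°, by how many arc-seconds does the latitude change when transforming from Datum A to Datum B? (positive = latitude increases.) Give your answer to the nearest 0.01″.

Δφ = 12.46″

1″ of latitude = 30.92 m, so Δφ = 385.2 / 30.92 = 12.458″.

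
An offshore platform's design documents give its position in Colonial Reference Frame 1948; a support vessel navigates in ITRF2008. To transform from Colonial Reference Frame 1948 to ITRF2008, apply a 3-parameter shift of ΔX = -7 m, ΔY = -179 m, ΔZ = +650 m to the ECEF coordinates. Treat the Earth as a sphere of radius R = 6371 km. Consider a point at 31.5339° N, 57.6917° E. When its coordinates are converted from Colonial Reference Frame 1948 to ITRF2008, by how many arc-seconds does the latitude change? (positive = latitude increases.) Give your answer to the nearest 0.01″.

sin φ = 0.523003, cos φ = 0.852331, sin λ = 0.845184, cos λ = 0.534475.
North component: ΔN = −sin φ cos λ·ΔX − sin φ sin λ·ΔY + cos φ·ΔZ = −(0.523003)(0.534475)(-7) − (0.523003)(0.845184)(-179) + (0.852331)(650) = 635.10 m.
1° of latitude spans πR/180 = 111195 m, so Δφ = 635.10 / 111195 × 3600 = 20.562″.

Δφ = 20.56″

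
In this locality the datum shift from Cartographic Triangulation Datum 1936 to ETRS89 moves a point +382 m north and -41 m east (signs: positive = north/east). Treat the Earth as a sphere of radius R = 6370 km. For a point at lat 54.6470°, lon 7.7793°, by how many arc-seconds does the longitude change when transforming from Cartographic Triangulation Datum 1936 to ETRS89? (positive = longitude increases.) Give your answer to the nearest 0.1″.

Δλ = -2.3″

At latitude 54.6470°, cos φ = 0.578612.
One radian of longitude at latitude φ spans R cos φ, so Δλ = ΔE / (R cos φ) = -41.0 / (6370000 × 0.578612) = -1.1124e-05 rad = -2.294″.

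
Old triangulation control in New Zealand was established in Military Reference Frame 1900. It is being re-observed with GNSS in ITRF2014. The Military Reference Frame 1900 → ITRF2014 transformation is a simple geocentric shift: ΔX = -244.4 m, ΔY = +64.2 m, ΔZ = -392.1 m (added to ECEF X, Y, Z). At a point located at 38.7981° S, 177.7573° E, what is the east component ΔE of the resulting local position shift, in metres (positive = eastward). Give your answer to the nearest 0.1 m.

ΔE = -54.6 m

The local east axis at (φ, λ) is (−sin λ, cos λ, 0), so ΔE = −sin(177.7573°)·(-244.4) + cos(177.7573°)·64.2 = -54.59 m.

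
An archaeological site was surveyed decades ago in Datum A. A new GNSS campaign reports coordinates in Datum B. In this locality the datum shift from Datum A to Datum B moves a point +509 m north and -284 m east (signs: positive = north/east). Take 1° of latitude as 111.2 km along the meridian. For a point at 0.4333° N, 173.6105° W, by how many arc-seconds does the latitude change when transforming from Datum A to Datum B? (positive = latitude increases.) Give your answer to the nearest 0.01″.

Δφ = 16.48″

1° of latitude = 111.2 km, so Δφ = 509.0 / 111200 = 0.0045773° = 16.478″.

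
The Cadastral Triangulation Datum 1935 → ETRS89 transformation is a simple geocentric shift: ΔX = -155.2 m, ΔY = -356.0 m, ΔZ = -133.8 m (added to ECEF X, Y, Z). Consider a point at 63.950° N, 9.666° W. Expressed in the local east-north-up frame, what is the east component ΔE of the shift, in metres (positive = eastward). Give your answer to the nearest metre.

At φ = 63.950°, λ = -9.666°: sin φ = 0.898411, cos φ = 0.439155, sin λ = -0.167904, cos λ = 0.985803.
ΔE = −sin λ·ΔX + cos λ·ΔY = −(-0.167904)·(-155.2) + (0.985803)·(-356.0) = -377.00 m.

ΔE = -377 m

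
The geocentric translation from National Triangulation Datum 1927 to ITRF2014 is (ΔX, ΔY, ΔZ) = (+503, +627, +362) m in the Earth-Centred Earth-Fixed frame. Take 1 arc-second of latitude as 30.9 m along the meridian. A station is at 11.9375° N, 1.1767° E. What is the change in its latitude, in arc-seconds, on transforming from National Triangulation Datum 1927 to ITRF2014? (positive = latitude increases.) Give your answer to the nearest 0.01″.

sin φ = 0.206845, cos φ = 0.978374, sin λ = 0.020536, cos λ = 0.999789.
North component: ΔN = −sin φ cos λ·ΔX − sin φ sin λ·ΔY + cos φ·ΔZ = −(0.206845)(0.999789)(503) − (0.206845)(0.020536)(627) + (0.978374)(362) = 247.49 m.
1° of latitude spans 3600 × 30.90 = 111240 m, so Δφ = 247.49 / 111240 × 3600 = 8.009″.

Δφ = 8.01″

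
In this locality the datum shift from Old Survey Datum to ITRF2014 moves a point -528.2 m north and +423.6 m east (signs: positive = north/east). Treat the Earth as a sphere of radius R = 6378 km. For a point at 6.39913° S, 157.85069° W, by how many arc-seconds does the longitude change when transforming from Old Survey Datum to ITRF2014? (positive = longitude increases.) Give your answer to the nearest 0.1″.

At latitude -6.39913°, cos φ = 0.993770.
One radian of longitude at latitude φ spans R cos φ, so Δλ = ΔE / (R cos φ) = 423.6 / (6378000 × 0.993770) = 6.6832e-05 rad = 13.785″.

Δλ = 13.8″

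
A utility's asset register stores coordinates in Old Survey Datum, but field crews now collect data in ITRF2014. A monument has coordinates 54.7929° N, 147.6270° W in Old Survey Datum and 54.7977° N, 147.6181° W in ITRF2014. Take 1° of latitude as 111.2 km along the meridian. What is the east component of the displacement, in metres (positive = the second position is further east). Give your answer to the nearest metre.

Δφ = 54.7977° − 54.7929° = +0.0048°; Δλ = -147.6181° − -147.6270° = +0.0089°.
ΔN = Δφ × 111200 = 533.8 m; ΔE = Δλ × 111200 × cos(54.7929°) = +0.0089 × 111200 × 0.576534 = 570.6 m.

ΔE = 571 m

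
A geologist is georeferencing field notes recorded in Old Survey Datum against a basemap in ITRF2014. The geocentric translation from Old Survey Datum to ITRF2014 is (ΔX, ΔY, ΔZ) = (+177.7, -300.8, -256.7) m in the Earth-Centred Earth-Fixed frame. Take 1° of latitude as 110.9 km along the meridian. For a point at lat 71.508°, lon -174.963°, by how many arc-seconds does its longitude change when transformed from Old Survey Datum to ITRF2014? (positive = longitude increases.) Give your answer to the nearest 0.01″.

Δλ = 32.26″

sin φ = 0.948368, cos φ = 0.317172, sin λ = -0.087799, cos λ = -0.996138.
East component: ΔE = −sin λ·ΔX + cos λ·ΔY = −(-0.087799)(177.7) + (-0.996138)(-300.8) = 315.24 m.
1° of latitude spans 110900 m; at latitude φ, 1° of longitude spans that × cos φ = 35174.4 m, so Δλ = 315.24 / 35174.4 × 3600 = 32.264″.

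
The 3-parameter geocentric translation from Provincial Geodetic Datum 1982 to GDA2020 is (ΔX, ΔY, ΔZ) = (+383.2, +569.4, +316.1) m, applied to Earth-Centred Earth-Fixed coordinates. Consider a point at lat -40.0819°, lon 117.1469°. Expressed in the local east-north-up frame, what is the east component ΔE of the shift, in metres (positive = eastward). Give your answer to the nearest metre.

ΔE = -601 m

The local east axis at (φ, λ) is (−sin λ, cos λ, 0), so ΔE = −sin(117.1469°)·383.2 + cos(117.1469°)·569.4 = -600.79 m.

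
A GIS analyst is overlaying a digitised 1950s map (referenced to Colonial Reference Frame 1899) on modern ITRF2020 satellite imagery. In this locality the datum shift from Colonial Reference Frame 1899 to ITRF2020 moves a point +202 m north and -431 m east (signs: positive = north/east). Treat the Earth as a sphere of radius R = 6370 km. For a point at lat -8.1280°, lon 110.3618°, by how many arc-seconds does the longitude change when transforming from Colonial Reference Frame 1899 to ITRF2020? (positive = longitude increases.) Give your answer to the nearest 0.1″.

At latitude -8.1280°, cos φ = 0.989955.
One radian of longitude at latitude φ spans R cos φ, so Δλ = ΔE / (R cos φ) = -431.0 / (6370000 × 0.989955) = -6.8347e-05 rad = -14.098″.

Δλ = -14.1″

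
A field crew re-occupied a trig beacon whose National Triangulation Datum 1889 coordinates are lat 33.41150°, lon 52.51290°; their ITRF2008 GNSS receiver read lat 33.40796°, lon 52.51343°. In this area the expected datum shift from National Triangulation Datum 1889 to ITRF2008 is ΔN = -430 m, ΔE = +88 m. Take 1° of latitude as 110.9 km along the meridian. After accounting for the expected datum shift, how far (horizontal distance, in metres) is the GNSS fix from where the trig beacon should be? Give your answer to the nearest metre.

54 m

Observed coordinate differences: Δφ = -0.00354°, Δλ = +0.00053°.
Converting to metres (1° lat = 110900 m, cos φ = 0.834737): observed ΔN = -392.6 m, observed ΔE = 49.1 m.
Subtracting the expected shift leaves a residual of -392.6 − (-430) = 37.4 m north and 49.1 − (88) = -38.9 m east.
Residual distance = √(37.4² + (-38.9)²) = 54.0 m.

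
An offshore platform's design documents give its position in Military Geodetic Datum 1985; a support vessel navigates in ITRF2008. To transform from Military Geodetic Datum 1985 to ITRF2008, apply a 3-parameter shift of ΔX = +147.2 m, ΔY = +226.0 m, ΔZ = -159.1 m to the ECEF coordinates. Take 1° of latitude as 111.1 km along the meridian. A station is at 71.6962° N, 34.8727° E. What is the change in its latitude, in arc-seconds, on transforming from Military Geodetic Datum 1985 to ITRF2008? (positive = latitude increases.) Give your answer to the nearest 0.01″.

Δφ = -9.31″

sin φ = 0.949405, cos φ = 0.314055, sin λ = 0.571755, cos λ = 0.820424.
North component: ΔN = −sin φ cos λ·ΔX − sin φ sin λ·ΔY + cos φ·ΔZ = −(0.949405)(0.820424)(147.2) − (0.949405)(0.571755)(226.0) + (0.314055)(-159.1) = -287.30 m.
1° of latitude spans 111100 m, so Δφ = -287.30 / 111100 × 3600 = -9.309″.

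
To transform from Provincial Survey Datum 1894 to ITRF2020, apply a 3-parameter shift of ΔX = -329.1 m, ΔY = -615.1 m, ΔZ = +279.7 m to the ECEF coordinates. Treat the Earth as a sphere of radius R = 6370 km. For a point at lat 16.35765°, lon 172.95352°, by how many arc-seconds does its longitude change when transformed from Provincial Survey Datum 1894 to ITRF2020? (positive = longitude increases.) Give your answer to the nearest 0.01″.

Δλ = 21.96″

sin φ = 0.281632, cos φ = 0.959522, sin λ = 0.122674, cos λ = -0.992447.
East component: ΔE = −sin λ·ΔX + cos λ·ΔY = −(0.122674)(-329.1) + (-0.992447)(-615.1) = 650.83 m.
1° of latitude spans πR/180 = 111177 m; at latitude φ, 1° of longitude spans that × cos φ = 106677.3 m, so Δλ = 650.83 / 106677.3 × 3600 = 21.963″.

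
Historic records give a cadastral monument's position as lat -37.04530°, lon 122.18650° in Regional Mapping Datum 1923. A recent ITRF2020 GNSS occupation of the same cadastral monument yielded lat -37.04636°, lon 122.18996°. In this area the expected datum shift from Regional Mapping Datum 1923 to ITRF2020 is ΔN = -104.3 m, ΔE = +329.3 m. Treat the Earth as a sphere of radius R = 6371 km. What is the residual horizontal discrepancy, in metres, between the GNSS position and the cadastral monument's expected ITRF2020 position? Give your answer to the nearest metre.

26 m

Observed coordinate differences: Δφ = -0.00106°, Δλ = +0.00346°.
Converting to metres (1° lat = 111195 m, cos φ = 0.798159): observed ΔN = -117.9 m, observed ΔE = 307.1 m.
Subtracting the expected shift leaves a residual of -117.9 − (-104.3) = -13.6 m north and 307.1 − (329.3) = -22.2 m east.
Residual distance = √((-13.6)² + (-22.2)²) = 26.0 m.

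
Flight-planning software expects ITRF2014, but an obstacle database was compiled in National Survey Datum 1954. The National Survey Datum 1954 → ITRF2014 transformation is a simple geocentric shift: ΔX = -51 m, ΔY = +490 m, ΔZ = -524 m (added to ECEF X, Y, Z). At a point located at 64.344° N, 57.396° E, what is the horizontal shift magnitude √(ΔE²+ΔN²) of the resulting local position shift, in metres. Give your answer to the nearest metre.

651 m

The local east axis at (φ, λ) is (−sin λ, cos λ, 0), so ΔE = −sin(57.396°)·(-51) + cos(57.396°)·490 = 306.99 m.
The local north axis is (−sin φ cos λ, −sin φ sin λ, cos φ), giving ΔN = 24.771 − 372.087 − 226.875 = -574.19 m.
Horizontal magnitude = √(ΔE² + ΔN²) = √(306.99² + (-574.19)²) = 651.10 m.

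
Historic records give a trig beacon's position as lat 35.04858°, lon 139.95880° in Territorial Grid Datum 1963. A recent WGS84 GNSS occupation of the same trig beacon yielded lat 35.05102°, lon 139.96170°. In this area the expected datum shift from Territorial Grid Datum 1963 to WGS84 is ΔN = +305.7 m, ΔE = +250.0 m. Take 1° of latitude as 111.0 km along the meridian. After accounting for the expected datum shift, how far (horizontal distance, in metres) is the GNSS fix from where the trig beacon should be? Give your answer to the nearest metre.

Observed coordinate differences: Δφ = +0.00244°, Δλ = +0.00290°.
Converting to metres (1° lat = 111000 m, cos φ = 0.818665): observed ΔN = 270.8 m, observed ΔE = 263.5 m.
Subtracting the expected shift leaves a residual of 270.8 − (305.7) = -34.9 m north and 263.5 − (250.0) = 13.5 m east.
Residual distance = √((-34.9)² + 13.5²) = 37.4 m.

37 m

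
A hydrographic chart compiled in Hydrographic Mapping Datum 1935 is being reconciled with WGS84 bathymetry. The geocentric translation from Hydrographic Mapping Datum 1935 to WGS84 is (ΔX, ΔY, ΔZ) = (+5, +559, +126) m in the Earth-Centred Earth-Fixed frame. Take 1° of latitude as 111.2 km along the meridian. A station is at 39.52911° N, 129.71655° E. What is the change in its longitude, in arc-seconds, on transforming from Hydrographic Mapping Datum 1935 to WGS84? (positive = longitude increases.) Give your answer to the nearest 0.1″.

sin φ = 0.636470, cos φ = 0.771301, sin λ = 0.769215, cos λ = -0.638990.
East component: ΔE = −sin λ·ΔX + cos λ·ΔY = −(0.769215)(5) + (-0.638990)(559) = -361.04 m.
1° of latitude spans 111200 m; at latitude φ, 1° of longitude spans that × cos φ = 85768.7 m, so Δλ = -361.04 / 85768.7 × 3600 = -15.154″.

Δλ = -15.2″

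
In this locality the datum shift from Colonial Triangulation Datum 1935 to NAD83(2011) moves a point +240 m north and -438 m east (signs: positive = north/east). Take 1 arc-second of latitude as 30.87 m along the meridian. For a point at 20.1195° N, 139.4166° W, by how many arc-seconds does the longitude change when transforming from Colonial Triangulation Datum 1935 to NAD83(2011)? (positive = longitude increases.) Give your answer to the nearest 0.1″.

At latitude 20.1195°, cos φ = 0.938977.
1″ of longitude at this latitude = 30.87 × cos φ = 28.9862 m, so Δλ = -438.0 / 28.9862 = -15.111″.

Δλ = -15.1″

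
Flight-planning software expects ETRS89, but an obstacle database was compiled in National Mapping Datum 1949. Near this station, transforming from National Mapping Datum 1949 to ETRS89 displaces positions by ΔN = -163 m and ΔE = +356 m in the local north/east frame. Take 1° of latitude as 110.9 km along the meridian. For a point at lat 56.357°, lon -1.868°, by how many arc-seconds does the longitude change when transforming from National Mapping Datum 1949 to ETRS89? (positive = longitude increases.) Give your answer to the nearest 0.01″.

At latitude 56.357°, cos φ = 0.554016.
1° of longitude at this latitude = 110.9 × cos φ = 61.44 km, so Δλ = 356.0 / 61440.4 = 0.0057942° = 20.859″.

Δλ = 20.86″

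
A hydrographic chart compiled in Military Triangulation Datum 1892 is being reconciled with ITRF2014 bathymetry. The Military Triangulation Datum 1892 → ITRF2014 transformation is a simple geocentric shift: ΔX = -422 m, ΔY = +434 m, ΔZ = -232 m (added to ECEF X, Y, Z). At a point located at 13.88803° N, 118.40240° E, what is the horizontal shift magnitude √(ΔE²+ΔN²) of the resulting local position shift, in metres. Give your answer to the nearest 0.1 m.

400.5 m

At φ = 13.88803°, λ = 118.40240°: sin φ = 0.240025, cos φ = 0.970767, sin λ = 0.879629, cos λ = -0.475661.
ΔE = −sin λ·ΔX + cos λ·ΔY = −(0.879629)·(-422) + (-0.475661)·(434) = 164.77 m.
ΔN = −sin φ cos λ·ΔX − sin φ sin λ·ΔY + cos φ·ΔZ = −(0.240025)(-0.475661)(-422) − (0.240025)(0.879629)(434) + (0.970767)(-232) = -365.03 m.
Horizontal magnitude = √(ΔE² + ΔN²) = √(164.77² + (-365.03)²) = 400.49 m.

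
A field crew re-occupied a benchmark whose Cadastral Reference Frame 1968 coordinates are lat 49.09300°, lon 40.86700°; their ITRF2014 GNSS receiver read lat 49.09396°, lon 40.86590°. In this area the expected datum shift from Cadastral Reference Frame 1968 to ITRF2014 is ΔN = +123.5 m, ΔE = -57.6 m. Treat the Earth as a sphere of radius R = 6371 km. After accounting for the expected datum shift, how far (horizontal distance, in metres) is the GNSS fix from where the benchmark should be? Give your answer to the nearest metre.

Observed coordinate differences: Δφ = +0.00096°, Δλ = -0.00110°.
Converting to metres (1° lat = 111195 m, cos φ = 0.654833): observed ΔN = 106.7 m, observed ΔE = -80.1 m.
Subtracting the expected shift leaves a residual of 106.7 − (123.5) = -16.8 m north and -80.1 − (-57.6) = -22.5 m east.
Residual distance = √((-16.8)² + (-22.5)²) = 28.0 m.

28 m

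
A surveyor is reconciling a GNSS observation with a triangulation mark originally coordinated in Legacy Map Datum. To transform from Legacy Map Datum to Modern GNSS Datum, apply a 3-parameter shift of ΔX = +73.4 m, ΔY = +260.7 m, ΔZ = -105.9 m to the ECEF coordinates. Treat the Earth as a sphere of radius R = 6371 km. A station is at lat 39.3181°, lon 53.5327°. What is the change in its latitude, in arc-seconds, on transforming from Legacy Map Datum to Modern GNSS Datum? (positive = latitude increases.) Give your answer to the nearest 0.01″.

sin φ = 0.633625, cos φ = 0.773640, sin λ = 0.804196, cos λ = 0.594364.
North component: ΔN = −sin φ cos λ·ΔX − sin φ sin λ·ΔY + cos φ·ΔZ = −(0.633625)(0.594364)(73.4) − (0.633625)(0.804196)(260.7) + (0.773640)(-105.9) = -242.41 m.
1° of latitude spans πR/180 = 111195 m, so Δφ = -242.41 / 111195 × 3600 = -7.848″.

Δφ = -7.85″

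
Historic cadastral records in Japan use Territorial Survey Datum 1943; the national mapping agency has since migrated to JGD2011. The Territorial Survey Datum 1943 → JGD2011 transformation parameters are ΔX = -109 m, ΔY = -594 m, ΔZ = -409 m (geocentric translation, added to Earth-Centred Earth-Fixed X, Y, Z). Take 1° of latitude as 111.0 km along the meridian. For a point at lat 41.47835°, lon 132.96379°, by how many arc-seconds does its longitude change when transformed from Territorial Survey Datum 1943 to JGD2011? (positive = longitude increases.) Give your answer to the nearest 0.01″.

Δλ = 20.98″

sin φ = 0.662337, cos φ = 0.749206, sin λ = 0.731785, cos λ = -0.681536.
East component: ΔE = −sin λ·ΔX + cos λ·ΔY = −(0.731785)(-109) + (-0.681536)(-594) = 484.60 m.
1° of latitude spans 111000 m; at latitude φ, 1° of longitude spans that × cos φ = 83161.9 m, so Δλ = 484.60 / 83161.9 × 3600 = 20.978″.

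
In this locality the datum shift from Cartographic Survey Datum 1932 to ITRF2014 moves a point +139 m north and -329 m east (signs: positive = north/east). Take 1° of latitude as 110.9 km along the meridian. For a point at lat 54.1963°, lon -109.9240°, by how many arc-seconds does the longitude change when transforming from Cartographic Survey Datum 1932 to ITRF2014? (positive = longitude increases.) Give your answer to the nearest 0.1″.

At latitude 54.1963°, cos φ = 0.585010.
1° of longitude at this latitude = 110.9 × cos φ = 64.88 km, so Δλ = -329.0 / 64877.6 = -0.0050711° = -18.256″.

Δλ = -18.3″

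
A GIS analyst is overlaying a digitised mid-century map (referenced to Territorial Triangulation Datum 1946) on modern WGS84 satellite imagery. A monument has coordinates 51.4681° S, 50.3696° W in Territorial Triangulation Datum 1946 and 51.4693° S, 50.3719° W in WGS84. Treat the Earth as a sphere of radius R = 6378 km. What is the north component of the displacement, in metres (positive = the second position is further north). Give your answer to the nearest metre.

ΔN = -134 m

Δφ = -51.4693° − -51.4681° = -0.0012°; Δλ = -50.3719° − -50.3696° = -0.0023°.
1° along a meridian = πR/180 = 111317 m.
ΔN = Δφ × 111317 = -133.6 m; ΔE = Δλ × 111317 × cos(-51.4681°) = -0.0023 × 111317 × 0.622950 = -159.5 m.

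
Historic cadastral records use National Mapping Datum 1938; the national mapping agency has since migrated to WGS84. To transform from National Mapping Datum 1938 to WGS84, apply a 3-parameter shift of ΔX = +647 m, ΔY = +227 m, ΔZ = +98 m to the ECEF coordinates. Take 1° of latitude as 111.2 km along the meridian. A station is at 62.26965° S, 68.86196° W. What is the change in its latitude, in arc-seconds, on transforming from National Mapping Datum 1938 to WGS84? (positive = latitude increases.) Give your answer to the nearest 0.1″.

Δφ = 2.1″

sin φ = -0.885147, cos φ = 0.465311, sin λ = -0.932714, cos λ = 0.360616.
North component: ΔN = −sin φ cos λ·ΔX − sin φ sin λ·ΔY + cos φ·ΔZ = −(-0.885147)(0.360616)(647) − (-0.885147)(-0.932714)(227) + (0.465311)(98) = 64.71 m.
1° of latitude spans 111200 m, so Δφ = 64.71 / 111200 × 3600 = 2.095″.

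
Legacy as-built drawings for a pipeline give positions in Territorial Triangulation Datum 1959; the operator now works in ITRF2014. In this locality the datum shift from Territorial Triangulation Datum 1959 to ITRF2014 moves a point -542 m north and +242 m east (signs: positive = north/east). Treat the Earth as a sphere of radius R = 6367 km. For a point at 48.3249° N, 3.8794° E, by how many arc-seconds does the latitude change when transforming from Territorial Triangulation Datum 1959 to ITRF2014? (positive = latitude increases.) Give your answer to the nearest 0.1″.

Δφ = -17.6″

On a sphere of radius R, 1 rad of latitude = R, so Δφ = ΔN / R = -542.0 / 6367000 = -8.5126e-05 rad = -17.559″.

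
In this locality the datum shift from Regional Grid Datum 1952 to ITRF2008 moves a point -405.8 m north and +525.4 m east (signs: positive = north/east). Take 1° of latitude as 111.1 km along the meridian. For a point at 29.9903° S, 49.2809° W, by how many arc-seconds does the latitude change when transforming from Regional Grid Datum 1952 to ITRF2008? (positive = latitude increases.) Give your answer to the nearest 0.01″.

Δφ = -13.15″

1° of latitude = 111.1 km, so Δφ = -405.8 / 111100 = -0.0036526° = -13.149″.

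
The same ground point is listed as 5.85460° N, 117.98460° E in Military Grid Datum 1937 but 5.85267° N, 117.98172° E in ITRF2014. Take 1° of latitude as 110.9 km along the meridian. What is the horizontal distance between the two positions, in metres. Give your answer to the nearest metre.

383 m

Δφ = 5.85267° − 5.85460° = -0.00193°; Δλ = 117.98172° − 117.98460° = -0.00288°.
ΔN = Δφ × 110900 = -214.0 m; ΔE = Δλ × 110900 × cos(5.85460°) = -0.00288 × 110900 × 0.994784 = -317.7 m.
Distance = √(ΔE² + ΔN²) = √((-317.7)² + (-214.0)²) = 383.1 m.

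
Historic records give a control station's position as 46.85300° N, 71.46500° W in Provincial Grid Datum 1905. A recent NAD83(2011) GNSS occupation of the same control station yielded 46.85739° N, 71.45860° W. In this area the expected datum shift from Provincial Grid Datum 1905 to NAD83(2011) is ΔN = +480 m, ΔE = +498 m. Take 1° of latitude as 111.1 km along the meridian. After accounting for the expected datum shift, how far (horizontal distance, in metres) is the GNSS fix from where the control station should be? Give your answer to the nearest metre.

Observed coordinate differences: Δφ = +0.00439°, Δλ = +0.00640°.
Converting to metres (1° lat = 111100 m, cos φ = 0.683872): observed ΔN = 487.7 m, observed ΔE = 486.3 m.
Subtracting the expected shift leaves a residual of 487.7 − (480) = 7.7 m north and 486.3 − (498) = -11.7 m east.
Residual distance = √(7.7² + (-11.7)²) = 14.1 m.

14 m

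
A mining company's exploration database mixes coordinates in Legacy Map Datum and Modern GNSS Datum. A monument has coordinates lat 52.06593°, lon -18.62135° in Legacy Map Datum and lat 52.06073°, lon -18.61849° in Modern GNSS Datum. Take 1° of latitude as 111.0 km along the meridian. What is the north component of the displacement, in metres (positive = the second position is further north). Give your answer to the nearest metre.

ΔN = -577 m

Δφ = 52.06073° − 52.06593° = -0.00520°; Δλ = -18.61849° − -18.62135° = +0.00286°.
ΔN = Δφ × 111000 = -577.2 m; ΔE = Δλ × 111000 × cos(52.06593°) = +0.00286 × 111000 × 0.614754 = 195.2 m.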